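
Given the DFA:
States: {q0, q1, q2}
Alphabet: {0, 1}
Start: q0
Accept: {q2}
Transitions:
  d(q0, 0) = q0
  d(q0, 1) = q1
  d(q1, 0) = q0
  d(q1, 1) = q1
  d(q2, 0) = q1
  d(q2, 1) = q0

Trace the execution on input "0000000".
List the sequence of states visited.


Input: 0000000
d(q0, 0) = q0
d(q0, 0) = q0
d(q0, 0) = q0
d(q0, 0) = q0
d(q0, 0) = q0
d(q0, 0) = q0
d(q0, 0) = q0


q0 -> q0 -> q0 -> q0 -> q0 -> q0 -> q0 -> q0


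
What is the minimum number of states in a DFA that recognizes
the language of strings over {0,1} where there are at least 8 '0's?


States: count = 0, 1, ..., 7, and a final '>= 8' state.
Total: 8 + 1 = 9. Accept = '>= 8' state.

9


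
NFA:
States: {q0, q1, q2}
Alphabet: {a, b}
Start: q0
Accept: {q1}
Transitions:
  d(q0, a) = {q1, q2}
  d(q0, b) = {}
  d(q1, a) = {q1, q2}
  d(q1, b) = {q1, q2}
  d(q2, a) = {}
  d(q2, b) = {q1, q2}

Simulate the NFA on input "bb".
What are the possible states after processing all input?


Start: {q0}
  --b--> {}
  --b--> {}

{} (empty set, no valid transitions)


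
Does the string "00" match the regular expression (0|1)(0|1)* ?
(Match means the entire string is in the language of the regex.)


|string| = 2; first = '0'; last = '0'

Yes, "00" matches (0|1)(0|1)*


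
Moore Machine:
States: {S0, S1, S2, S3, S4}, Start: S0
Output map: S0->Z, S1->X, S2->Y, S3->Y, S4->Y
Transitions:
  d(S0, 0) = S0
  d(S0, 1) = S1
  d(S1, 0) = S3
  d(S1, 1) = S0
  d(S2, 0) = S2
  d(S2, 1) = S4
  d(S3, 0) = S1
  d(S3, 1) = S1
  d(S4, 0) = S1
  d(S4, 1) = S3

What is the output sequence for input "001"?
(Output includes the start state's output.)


Start: S0 (output Z)
  --0--> S0 (output Z)
  --0--> S0 (output Z)
  --1--> S1 (output X)

"ZZZX"


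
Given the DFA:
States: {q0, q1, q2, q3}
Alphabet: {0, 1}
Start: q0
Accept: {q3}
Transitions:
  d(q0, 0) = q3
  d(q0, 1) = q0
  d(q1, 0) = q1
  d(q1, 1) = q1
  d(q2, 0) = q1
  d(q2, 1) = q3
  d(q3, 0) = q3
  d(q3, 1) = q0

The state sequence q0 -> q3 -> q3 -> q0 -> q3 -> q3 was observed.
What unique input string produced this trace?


Trace back each transition to find the symbol:
  q0 --[0]--> q3
  q3 --[0]--> q3
  q3 --[1]--> q0
  q0 --[0]--> q3
  q3 --[0]--> q3

"00100"


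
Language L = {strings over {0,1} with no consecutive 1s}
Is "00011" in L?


'11' occurs at index 3

No, "00011" is not in L


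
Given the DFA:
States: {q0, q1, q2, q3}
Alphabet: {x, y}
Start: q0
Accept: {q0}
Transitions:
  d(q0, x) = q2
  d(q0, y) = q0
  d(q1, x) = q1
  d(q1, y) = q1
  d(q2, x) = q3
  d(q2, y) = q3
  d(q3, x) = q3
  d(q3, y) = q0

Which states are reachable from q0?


BFS from q0:
  layer 0: {q0}
  layer 1: {q2}
  layer 2: {q3}

{q0, q2, q3}


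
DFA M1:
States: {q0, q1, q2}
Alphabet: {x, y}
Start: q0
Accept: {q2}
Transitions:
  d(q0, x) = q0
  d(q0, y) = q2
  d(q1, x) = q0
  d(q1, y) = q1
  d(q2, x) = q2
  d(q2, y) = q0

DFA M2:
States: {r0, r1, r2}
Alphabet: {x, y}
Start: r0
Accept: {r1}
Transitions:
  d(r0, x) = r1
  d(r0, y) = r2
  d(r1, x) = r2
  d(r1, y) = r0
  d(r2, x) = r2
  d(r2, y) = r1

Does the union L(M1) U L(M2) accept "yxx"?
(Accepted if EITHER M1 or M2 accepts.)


M1: final=q2 accepted=True
M2: final=r2 accepted=False

Yes, union accepts


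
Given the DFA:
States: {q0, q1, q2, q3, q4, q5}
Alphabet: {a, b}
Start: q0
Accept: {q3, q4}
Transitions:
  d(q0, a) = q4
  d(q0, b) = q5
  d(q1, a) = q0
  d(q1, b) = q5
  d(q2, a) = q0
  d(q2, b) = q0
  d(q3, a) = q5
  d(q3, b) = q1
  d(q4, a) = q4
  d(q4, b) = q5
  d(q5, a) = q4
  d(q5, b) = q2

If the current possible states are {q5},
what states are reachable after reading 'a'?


Apply transition on 'a' from each current state:
  d(q5, a) = q4

{q4}


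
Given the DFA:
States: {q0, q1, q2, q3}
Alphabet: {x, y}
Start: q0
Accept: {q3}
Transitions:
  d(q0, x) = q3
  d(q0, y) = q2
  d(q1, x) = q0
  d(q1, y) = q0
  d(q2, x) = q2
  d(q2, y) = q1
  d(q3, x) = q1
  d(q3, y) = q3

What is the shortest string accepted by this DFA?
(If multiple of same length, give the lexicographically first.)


BFS by string length (lex-first path to each state shown):
  len 0: q0<-""
  len 1: q2<-"y", q3<-"x"
Found accept state at length 1.

"x"


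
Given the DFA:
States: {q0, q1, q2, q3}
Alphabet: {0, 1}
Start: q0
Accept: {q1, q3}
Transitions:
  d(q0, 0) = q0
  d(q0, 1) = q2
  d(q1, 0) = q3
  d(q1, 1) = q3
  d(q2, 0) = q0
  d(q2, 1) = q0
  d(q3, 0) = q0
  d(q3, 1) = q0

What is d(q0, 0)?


Looking up transition d(q0, 0)

q0


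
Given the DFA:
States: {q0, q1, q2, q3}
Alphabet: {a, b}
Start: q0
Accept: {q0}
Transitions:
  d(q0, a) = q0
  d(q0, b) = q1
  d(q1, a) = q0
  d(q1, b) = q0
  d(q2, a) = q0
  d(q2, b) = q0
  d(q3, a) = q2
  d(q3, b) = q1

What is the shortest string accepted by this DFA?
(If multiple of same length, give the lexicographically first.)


BFS by string length (lex-first path to each state shown):
  len 0: q0<-""
Found accept state at length 0.

"" (empty string)


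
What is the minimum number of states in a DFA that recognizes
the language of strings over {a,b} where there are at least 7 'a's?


States: count = 0, 1, ..., 6, and a final '>= 7' state.
Total: 7 + 1 = 8. Accept = '>= 7' state.

8


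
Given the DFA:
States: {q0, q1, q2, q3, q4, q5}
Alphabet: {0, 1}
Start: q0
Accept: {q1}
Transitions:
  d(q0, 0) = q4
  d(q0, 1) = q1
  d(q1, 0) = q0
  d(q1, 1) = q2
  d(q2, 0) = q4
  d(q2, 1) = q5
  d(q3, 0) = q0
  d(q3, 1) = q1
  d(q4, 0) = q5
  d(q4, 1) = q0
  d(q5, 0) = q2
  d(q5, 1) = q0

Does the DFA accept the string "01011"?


Trace: q0 -> q4 -> q0 -> q4 -> q0 -> q1
Final state: q1
Accept states: {q1}

Yes, accepted (final state q1 is an accept state)


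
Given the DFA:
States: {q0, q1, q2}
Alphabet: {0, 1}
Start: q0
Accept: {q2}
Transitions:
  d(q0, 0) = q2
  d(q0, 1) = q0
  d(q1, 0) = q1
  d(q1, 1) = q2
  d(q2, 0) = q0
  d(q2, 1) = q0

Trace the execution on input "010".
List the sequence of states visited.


Input: 010
d(q0, 0) = q2
d(q2, 1) = q0
d(q0, 0) = q2


q0 -> q2 -> q0 -> q2


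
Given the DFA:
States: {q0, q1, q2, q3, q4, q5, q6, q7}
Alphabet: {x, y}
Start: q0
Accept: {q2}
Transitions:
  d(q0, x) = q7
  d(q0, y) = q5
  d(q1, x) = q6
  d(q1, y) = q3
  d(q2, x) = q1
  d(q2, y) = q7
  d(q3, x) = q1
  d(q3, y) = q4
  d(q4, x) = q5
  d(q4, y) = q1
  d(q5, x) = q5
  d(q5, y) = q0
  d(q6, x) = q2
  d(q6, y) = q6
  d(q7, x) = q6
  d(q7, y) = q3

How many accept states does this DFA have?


Accept states listed: {q2}
Counting: q2(1)

1


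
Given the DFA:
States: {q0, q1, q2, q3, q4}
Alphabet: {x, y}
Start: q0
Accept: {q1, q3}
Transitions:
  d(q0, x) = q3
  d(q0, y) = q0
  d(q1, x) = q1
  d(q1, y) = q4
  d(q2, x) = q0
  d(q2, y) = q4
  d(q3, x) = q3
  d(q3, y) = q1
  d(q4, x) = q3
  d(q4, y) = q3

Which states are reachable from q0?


BFS from q0:
  layer 0: {q0}
  layer 1: {q3}
  layer 2: {q1}
  layer 3: {q4}

{q0, q1, q3, q4}


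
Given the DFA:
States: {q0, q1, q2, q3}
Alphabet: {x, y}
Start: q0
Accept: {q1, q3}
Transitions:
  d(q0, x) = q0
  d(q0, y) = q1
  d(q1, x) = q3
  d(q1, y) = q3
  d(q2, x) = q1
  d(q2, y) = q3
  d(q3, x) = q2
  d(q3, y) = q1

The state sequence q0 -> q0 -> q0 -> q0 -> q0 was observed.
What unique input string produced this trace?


Trace back each transition to find the symbol:
  q0 --[x]--> q0
  q0 --[x]--> q0
  q0 --[x]--> q0
  q0 --[x]--> q0

"xxxx"


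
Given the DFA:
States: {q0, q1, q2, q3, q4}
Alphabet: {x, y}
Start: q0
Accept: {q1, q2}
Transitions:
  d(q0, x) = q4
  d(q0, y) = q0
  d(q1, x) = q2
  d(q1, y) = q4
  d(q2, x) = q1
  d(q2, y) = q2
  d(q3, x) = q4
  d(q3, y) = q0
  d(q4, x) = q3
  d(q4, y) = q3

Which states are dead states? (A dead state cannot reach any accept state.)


Forward reachability from each state:
  q0 -> reaches {q0, q3, q4}, no accept state (dead)
  q1 -> reaches accept state q1 (live)
  q2 -> reaches accept state q1 (live)
  q3 -> reaches {q0, q3, q4}, no accept state (dead)
  q4 -> reaches {q0, q3, q4}, no accept state (dead)

{q0, q3, q4}


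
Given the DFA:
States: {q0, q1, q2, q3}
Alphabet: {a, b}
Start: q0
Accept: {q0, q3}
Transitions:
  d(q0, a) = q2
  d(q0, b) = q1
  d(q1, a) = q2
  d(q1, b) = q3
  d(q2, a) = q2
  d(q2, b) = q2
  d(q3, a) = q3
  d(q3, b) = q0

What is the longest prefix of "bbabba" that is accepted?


Run the DFA, marking each prefix where the state is accepting:
  "" -> q0 [accept]
  "b" -> q1 [reject]
  "bb" -> q3 [accept]
  "bba" -> q3 [accept]
  "bbab" -> q0 [accept]
  "bbabb" -> q1 [reject]
  "bbabba" -> q2 [reject]

"bbab"


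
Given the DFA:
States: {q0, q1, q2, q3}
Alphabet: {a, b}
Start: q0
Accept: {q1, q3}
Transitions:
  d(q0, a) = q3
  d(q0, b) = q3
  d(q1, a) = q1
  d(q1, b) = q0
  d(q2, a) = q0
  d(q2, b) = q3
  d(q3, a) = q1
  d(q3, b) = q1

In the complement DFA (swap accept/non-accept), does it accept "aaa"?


Trace: q0 -> q3 -> q1 -> q1
Final: q1
Original accept: {q1, q3}
Complement: q1 is in original accept

No, complement rejects (original accepts)


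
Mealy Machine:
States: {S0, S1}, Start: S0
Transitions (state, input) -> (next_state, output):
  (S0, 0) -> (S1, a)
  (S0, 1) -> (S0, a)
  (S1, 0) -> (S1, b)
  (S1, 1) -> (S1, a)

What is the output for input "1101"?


Step-by-step:
  (S0, 1) -> (S0, a)
  (S0, 1) -> (S0, a)
  (S0, 0) -> (S1, a)
  (S1, 1) -> (S1, a)

"aaaa"


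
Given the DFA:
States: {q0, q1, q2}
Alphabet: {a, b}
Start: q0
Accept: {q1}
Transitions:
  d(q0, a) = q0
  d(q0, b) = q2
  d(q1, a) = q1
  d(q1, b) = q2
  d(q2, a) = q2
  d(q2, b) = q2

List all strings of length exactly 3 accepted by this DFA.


All strings of length 3: 8 total
Accepted: 0

None


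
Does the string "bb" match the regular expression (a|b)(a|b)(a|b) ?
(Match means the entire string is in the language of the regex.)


|string| = 2; first = 'b'; last = 'b'

No, "bb" does not match (a|b)(a|b)(a|b)


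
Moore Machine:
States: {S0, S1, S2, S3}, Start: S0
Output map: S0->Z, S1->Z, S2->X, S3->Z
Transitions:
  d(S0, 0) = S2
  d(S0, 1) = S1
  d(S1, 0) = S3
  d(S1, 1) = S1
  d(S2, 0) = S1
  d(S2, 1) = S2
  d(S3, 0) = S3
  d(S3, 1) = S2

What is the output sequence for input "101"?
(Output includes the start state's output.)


Start: S0 (output Z)
  --1--> S1 (output Z)
  --0--> S3 (output Z)
  --1--> S2 (output X)

"ZZZX"


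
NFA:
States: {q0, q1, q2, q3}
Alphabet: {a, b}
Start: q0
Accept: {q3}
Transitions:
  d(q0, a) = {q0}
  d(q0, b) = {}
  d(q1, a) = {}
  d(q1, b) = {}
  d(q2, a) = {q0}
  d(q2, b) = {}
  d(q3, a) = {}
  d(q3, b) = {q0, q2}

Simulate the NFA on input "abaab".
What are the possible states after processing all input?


Start: {q0}
  --a--> {q0}
  --b--> {}
  --a--> {}
  --a--> {}
  --b--> {}

{} (empty set, no valid transitions)


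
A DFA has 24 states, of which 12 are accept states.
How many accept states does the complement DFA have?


Complement swaps accept and non-accept states.
24 - 12 = 12

12


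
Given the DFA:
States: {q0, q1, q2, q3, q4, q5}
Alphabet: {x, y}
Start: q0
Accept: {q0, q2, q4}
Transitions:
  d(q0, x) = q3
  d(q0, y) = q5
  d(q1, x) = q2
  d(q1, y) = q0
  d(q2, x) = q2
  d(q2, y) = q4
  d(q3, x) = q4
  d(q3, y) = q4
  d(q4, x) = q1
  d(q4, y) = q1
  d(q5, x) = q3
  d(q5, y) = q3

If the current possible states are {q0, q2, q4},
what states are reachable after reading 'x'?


Apply transition on 'x' from each current state:
  d(q0, x) = q3
  d(q2, x) = q2
  d(q4, x) = q1

{q1, q2, q3}


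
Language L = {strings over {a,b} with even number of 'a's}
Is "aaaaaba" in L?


count('a') = 6; 6 mod 2 = 0

Yes, "aaaaaba" is in L


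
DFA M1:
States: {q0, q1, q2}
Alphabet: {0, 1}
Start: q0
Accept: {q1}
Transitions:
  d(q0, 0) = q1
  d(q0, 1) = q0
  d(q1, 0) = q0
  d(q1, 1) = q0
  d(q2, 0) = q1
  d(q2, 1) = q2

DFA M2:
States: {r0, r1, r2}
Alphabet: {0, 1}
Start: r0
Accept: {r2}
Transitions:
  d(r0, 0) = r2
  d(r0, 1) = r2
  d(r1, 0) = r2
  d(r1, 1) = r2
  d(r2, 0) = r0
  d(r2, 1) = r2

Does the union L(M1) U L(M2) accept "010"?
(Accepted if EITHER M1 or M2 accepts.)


M1: final=q1 accepted=True
M2: final=r0 accepted=False

Yes, union accepts


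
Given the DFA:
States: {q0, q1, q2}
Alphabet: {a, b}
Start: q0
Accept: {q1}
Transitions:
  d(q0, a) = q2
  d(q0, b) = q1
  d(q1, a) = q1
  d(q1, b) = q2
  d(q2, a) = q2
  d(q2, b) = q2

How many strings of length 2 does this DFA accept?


Enumerating all length-2 strings:
  "aa" -> q2 [reject]
  "ab" -> q2 [reject]
  "ba" -> q1 [accept]
  "bb" -> q2 [reject]

1 out of 4


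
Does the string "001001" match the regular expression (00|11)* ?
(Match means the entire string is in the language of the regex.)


|string| = 6; first = '0'; last = '1'

No, "001001" does not match (00|11)*


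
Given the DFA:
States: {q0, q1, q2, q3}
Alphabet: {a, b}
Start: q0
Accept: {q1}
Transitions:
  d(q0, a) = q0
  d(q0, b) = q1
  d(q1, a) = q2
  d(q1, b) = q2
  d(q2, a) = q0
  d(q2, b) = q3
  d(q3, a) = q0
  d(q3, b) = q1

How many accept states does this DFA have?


Accept states listed: {q1}
Counting: q1(1)

1


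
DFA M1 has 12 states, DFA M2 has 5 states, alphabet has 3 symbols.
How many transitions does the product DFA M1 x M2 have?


Product DFA has 12 * 5 = 60 states.
Each has 3 transitions: 60 * 3 = 180

180


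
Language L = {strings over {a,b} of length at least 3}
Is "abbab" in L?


length = 5

Yes, "abbab" is in L


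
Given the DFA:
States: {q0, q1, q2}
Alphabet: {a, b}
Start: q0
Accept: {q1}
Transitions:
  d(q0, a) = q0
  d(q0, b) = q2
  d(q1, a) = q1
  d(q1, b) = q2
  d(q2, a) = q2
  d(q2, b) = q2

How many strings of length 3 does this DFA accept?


Enumerating all length-3 strings:
  "aaa" -> q0 [reject]
  "aab" -> q2 [reject]
  "aba" -> q2 [reject]
  "abb" -> q2 [reject]
  "baa" -> q2 [reject]
  "bab" -> q2 [reject]
  "bba" -> q2 [reject]
  "bbb" -> q2 [reject]

0 out of 8


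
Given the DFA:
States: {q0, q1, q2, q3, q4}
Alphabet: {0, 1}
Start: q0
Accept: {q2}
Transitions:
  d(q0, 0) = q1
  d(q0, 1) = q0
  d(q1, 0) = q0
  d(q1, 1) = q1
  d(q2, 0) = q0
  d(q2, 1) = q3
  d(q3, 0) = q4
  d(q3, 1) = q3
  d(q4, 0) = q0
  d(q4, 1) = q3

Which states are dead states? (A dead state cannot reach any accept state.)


Forward reachability from each state:
  q0 -> reaches {q0, q1}, no accept state (dead)
  q1 -> reaches {q0, q1}, no accept state (dead)
  q2 -> reaches accept state q2 (live)
  q3 -> reaches {q0, q1, q3, q4}, no accept state (dead)
  q4 -> reaches {q0, q1, q3, q4}, no accept state (dead)

{q0, q1, q3, q4}


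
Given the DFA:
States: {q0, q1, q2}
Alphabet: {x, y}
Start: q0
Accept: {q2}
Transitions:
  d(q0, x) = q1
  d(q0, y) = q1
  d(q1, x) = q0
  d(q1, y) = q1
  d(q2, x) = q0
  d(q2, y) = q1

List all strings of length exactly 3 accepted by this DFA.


All strings of length 3: 8 total
Accepted: 0

None


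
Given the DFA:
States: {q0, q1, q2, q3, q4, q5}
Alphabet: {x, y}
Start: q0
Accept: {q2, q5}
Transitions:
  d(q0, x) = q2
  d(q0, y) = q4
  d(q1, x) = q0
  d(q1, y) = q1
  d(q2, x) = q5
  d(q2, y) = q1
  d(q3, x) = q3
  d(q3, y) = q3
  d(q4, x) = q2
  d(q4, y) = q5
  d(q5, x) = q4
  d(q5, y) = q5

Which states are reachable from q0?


BFS from q0:
  layer 0: {q0}
  layer 1: {q2, q4}
  layer 2: {q1, q5}

{q0, q1, q2, q4, q5}


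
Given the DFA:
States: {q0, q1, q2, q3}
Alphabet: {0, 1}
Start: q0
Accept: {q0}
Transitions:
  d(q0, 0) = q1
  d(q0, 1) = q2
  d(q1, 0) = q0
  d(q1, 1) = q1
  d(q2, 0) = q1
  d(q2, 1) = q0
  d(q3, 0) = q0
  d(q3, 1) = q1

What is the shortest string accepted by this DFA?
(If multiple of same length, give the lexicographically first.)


BFS by string length (lex-first path to each state shown):
  len 0: q0<-""
Found accept state at length 0.

"" (empty string)


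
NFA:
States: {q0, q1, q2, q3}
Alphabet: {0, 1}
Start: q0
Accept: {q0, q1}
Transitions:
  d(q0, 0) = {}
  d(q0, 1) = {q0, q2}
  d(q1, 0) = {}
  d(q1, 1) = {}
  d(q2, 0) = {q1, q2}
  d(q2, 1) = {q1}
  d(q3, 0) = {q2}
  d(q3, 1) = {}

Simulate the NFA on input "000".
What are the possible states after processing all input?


Start: {q0}
  --0--> {}
  --0--> {}
  --0--> {}

{} (empty set, no valid transitions)


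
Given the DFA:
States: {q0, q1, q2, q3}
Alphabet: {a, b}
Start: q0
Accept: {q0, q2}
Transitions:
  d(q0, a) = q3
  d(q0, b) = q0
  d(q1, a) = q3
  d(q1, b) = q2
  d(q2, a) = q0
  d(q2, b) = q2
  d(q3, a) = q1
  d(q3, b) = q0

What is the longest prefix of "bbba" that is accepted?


Run the DFA, marking each prefix where the state is accepting:
  "" -> q0 [accept]
  "b" -> q0 [accept]
  "bb" -> q0 [accept]
  "bbb" -> q0 [accept]
  "bbba" -> q3 [reject]

"bbb"


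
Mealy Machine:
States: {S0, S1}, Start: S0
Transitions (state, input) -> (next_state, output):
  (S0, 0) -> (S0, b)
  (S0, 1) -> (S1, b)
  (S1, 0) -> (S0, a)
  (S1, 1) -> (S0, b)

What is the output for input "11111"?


Step-by-step:
  (S0, 1) -> (S1, b)
  (S1, 1) -> (S0, b)
  (S0, 1) -> (S1, b)
  (S1, 1) -> (S0, b)
  (S0, 1) -> (S1, b)

"bbbbb"


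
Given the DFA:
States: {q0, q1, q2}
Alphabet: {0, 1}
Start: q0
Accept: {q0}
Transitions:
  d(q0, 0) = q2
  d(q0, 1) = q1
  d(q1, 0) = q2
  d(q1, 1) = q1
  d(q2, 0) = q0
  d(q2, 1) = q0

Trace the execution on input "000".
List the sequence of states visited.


Input: 000
d(q0, 0) = q2
d(q2, 0) = q0
d(q0, 0) = q2


q0 -> q2 -> q0 -> q2


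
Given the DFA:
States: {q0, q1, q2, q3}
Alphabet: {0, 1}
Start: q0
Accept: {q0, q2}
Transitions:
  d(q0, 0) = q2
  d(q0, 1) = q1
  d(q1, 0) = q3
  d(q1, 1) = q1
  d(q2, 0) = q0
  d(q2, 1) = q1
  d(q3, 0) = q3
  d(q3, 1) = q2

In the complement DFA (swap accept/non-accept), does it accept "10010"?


Trace: q0 -> q1 -> q3 -> q3 -> q2 -> q0
Final: q0
Original accept: {q0, q2}
Complement: q0 is in original accept

No, complement rejects (original accepts)


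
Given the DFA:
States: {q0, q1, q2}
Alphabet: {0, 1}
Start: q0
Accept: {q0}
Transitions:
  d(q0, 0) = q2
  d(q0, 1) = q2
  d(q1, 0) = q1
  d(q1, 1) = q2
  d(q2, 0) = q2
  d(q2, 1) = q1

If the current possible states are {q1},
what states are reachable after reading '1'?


Apply transition on '1' from each current state:
  d(q1, 1) = q2

{q2}


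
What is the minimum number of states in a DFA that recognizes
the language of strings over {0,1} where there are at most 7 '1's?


States: count = 0, 1, ..., 7 (all accepting; 8 states), plus a dead state for count > 7.
Total: 8 + 1 = 9.

9


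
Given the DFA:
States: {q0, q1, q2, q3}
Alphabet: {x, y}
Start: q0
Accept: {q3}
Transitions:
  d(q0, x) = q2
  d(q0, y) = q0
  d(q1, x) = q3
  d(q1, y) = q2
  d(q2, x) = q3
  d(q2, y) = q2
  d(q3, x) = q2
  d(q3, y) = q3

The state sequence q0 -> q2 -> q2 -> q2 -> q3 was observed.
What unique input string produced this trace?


Trace back each transition to find the symbol:
  q0 --[x]--> q2
  q2 --[y]--> q2
  q2 --[y]--> q2
  q2 --[x]--> q3

"xyyx"


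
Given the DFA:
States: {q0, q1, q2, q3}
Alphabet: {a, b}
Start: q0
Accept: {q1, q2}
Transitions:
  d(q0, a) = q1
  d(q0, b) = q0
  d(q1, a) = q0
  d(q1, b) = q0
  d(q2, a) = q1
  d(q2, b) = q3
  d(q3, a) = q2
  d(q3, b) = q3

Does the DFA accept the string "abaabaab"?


Trace: q0 -> q1 -> q0 -> q1 -> q0 -> q0 -> q1 -> q0 -> q0
Final state: q0
Accept states: {q1, q2}

No, rejected (final state q0 is not an accept state)


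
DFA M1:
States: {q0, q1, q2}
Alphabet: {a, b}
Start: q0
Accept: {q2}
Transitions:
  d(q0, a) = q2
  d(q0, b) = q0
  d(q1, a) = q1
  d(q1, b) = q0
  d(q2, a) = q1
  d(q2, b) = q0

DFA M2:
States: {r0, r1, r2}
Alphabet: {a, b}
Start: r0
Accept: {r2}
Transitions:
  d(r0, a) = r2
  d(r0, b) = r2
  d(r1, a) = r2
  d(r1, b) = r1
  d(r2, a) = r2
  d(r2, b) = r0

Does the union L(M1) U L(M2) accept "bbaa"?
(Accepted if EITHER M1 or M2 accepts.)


M1: final=q1 accepted=False
M2: final=r2 accepted=True

Yes, union accepts


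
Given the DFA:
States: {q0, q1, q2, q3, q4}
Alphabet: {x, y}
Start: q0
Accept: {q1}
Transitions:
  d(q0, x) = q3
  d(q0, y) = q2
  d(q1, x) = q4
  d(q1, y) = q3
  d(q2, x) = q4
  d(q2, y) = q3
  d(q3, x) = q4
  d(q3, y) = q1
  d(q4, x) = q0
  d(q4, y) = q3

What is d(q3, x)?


Looking up transition d(q3, x)

q4


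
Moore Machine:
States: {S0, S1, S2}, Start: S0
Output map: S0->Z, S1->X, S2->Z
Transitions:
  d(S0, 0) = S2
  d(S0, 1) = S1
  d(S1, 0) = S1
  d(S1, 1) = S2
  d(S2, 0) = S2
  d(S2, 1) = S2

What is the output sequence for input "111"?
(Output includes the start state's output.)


Start: S0 (output Z)
  --1--> S1 (output X)
  --1--> S2 (output Z)
  --1--> S2 (output Z)

"ZXZZ"


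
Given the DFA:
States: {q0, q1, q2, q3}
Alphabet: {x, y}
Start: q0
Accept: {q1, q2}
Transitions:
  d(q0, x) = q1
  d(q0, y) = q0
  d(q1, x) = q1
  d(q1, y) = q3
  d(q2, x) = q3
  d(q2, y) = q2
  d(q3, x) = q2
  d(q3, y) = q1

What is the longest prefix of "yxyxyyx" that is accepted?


Run the DFA, marking each prefix where the state is accepting:
  "" -> q0 [reject]
  "y" -> q0 [reject]
  "yx" -> q1 [accept]
  "yxy" -> q3 [reject]
  "yxyx" -> q2 [accept]
  "yxyxy" -> q2 [accept]
  "yxyxyy" -> q2 [accept]
  "yxyxyyx" -> q3 [reject]

"yxyxyy"


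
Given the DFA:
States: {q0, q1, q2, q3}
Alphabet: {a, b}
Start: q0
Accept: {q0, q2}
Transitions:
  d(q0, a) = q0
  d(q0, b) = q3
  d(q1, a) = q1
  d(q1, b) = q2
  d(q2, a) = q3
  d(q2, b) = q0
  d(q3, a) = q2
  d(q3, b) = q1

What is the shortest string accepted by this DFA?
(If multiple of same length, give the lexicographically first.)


BFS by string length (lex-first path to each state shown):
  len 0: q0<-""
Found accept state at length 0.

"" (empty string)


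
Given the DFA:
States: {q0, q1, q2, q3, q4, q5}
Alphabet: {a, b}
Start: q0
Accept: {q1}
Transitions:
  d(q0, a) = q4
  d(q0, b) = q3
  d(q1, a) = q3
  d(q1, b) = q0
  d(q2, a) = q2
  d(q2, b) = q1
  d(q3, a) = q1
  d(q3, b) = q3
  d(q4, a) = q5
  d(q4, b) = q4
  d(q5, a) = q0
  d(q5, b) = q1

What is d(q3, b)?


Looking up transition d(q3, b)

q3


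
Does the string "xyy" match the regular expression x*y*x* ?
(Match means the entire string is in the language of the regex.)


|string| = 3; first = 'x'; last = 'y'

Yes, "xyy" matches x*y*x*


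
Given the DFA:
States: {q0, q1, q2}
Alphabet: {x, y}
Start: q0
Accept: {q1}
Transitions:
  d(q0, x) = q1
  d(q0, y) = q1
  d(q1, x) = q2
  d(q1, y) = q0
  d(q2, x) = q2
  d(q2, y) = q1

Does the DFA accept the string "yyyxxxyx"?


Trace: q0 -> q1 -> q0 -> q1 -> q2 -> q2 -> q2 -> q1 -> q2
Final state: q2
Accept states: {q1}

No, rejected (final state q2 is not an accept state)


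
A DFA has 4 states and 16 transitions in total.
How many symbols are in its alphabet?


Each state has exactly one transition per symbol.
|alphabet| = transitions / states = 16 / 4 = 4

4


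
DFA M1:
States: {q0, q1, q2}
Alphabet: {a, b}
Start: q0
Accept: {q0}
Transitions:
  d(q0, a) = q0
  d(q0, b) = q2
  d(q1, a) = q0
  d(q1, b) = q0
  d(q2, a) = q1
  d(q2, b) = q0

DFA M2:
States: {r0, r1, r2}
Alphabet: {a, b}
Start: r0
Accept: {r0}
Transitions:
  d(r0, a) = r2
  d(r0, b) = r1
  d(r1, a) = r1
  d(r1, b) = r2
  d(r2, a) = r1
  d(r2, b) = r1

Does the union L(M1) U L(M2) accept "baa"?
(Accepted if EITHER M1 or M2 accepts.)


M1: final=q0 accepted=True
M2: final=r1 accepted=False

Yes, union accepts


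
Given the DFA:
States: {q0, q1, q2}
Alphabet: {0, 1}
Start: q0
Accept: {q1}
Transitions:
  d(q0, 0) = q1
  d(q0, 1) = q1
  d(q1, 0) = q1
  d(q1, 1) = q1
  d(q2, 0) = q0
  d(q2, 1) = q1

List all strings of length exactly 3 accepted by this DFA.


All strings of length 3: 8 total
Accepted: 8

"000", "001", "010", "011", "100", "101", "110", "111"


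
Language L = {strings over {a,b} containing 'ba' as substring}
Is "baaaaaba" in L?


'ba' occurs at index 0

Yes, "baaaaaba" is in L


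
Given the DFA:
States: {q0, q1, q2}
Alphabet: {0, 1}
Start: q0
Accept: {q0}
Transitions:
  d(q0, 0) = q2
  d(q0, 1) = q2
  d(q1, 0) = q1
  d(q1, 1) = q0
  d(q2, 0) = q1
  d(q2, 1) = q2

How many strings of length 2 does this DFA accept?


Enumerating all length-2 strings:
  "00" -> q1 [reject]
  "01" -> q2 [reject]
  "10" -> q1 [reject]
  "11" -> q2 [reject]

0 out of 4


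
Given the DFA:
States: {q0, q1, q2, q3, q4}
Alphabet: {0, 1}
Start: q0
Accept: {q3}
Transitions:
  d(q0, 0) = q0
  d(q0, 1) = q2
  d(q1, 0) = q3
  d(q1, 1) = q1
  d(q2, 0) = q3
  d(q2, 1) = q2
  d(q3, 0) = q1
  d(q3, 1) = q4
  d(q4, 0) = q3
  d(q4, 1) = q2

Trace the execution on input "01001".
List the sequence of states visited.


Input: 01001
d(q0, 0) = q0
d(q0, 1) = q2
d(q2, 0) = q3
d(q3, 0) = q1
d(q1, 1) = q1


q0 -> q0 -> q2 -> q3 -> q1 -> q1


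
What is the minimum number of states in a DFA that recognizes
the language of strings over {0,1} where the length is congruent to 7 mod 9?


States track (length) mod 9.
Need 9 states: one per remainder 0..8; accept = remainder 7.

9


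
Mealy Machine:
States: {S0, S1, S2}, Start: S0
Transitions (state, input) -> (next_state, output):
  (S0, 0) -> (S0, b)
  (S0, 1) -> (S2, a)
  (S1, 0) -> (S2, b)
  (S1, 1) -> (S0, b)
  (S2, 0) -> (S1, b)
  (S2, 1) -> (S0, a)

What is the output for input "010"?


Step-by-step:
  (S0, 0) -> (S0, b)
  (S0, 1) -> (S2, a)
  (S2, 0) -> (S1, b)

"bab"


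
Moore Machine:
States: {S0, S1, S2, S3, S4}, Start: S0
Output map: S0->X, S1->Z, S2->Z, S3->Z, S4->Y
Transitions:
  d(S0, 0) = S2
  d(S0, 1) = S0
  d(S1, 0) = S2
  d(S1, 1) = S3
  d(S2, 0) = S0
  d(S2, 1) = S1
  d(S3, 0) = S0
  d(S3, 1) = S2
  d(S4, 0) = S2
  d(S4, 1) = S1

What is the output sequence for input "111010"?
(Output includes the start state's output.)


Start: S0 (output X)
  --1--> S0 (output X)
  --1--> S0 (output X)
  --1--> S0 (output X)
  --0--> S2 (output Z)
  --1--> S1 (output Z)
  --0--> S2 (output Z)

"XXXXZZZ"


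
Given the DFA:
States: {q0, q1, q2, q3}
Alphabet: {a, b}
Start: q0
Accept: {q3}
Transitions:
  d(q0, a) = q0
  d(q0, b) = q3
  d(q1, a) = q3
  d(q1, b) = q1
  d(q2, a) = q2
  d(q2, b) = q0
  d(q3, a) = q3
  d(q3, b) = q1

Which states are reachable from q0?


BFS from q0:
  layer 0: {q0}
  layer 1: {q3}
  layer 2: {q1}

{q0, q1, q3}


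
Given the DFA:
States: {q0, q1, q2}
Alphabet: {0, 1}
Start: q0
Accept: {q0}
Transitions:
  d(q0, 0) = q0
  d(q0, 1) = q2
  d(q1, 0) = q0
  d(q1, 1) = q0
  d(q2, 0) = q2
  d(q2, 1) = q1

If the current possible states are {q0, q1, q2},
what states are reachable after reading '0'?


Apply transition on '0' from each current state:
  d(q0, 0) = q0
  d(q1, 0) = q0
  d(q2, 0) = q2

{q0, q2}


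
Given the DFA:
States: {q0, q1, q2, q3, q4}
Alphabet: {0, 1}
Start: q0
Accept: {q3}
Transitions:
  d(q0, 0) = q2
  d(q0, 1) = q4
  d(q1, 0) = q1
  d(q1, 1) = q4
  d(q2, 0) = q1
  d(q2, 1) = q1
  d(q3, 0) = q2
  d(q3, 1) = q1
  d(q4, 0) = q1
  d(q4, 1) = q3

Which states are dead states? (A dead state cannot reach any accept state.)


Forward reachability from each state:
  q0 -> reaches accept state q3 (live)
  q1 -> reaches accept state q3 (live)
  q2 -> reaches accept state q3 (live)
  q3 -> reaches accept state q3 (live)
  q4 -> reaches accept state q3 (live)

None (all states can reach an accept state)


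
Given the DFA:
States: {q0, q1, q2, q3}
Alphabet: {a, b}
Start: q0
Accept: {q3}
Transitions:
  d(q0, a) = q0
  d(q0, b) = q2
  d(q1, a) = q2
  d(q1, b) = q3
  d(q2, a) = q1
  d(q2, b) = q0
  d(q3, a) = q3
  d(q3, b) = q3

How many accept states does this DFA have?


Accept states listed: {q3}
Counting: q3(1)

1


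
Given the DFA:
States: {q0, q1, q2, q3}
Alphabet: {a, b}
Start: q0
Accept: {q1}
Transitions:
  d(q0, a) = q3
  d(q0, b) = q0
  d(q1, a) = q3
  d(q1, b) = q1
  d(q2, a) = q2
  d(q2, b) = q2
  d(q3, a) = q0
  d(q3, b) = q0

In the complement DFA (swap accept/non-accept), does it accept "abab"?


Trace: q0 -> q3 -> q0 -> q3 -> q0
Final: q0
Original accept: {q1}
Complement: q0 is not in original accept

Yes, complement accepts (original rejects)


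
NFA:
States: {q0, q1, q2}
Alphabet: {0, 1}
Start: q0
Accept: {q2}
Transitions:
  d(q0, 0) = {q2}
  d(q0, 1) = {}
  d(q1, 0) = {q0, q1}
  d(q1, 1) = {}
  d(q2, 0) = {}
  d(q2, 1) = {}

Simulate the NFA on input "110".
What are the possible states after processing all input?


Start: {q0}
  --1--> {}
  --1--> {}
  --0--> {}

{} (empty set, no valid transitions)


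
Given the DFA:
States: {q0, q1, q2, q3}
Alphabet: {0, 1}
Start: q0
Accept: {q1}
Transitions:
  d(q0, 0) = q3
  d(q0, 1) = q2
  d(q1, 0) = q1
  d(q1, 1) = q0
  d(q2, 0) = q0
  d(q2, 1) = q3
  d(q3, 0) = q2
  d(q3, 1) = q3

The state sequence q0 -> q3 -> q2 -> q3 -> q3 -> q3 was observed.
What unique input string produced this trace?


Trace back each transition to find the symbol:
  q0 --[0]--> q3
  q3 --[0]--> q2
  q2 --[1]--> q3
  q3 --[1]--> q3
  q3 --[1]--> q3

"00111"


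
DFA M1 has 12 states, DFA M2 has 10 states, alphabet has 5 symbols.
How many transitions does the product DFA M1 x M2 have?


Product DFA has 12 * 10 = 120 states.
Each has 5 transitions: 120 * 5 = 600

600


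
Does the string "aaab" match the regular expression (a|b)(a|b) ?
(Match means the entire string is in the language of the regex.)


|string| = 4; first = 'a'; last = 'b'

No, "aaab" does not match (a|b)(a|b)


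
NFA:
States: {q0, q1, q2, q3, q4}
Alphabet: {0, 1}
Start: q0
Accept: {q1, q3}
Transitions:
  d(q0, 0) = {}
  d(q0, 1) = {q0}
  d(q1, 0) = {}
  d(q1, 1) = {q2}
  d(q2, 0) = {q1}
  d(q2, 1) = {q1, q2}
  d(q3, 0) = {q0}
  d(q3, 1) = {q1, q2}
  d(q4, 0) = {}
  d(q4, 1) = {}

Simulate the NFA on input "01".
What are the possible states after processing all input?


Start: {q0}
  --0--> {}
  --1--> {}

{} (empty set, no valid transitions)


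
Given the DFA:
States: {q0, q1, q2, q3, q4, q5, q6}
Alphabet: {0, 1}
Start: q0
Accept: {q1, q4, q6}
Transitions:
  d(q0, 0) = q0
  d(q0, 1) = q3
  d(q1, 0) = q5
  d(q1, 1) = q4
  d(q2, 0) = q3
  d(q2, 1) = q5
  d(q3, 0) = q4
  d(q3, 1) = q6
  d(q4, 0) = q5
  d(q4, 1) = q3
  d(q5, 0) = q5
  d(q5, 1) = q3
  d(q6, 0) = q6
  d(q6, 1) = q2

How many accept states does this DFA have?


Accept states listed: {q1, q4, q6}
Counting: q1(1) q4(2) q6(3)

3


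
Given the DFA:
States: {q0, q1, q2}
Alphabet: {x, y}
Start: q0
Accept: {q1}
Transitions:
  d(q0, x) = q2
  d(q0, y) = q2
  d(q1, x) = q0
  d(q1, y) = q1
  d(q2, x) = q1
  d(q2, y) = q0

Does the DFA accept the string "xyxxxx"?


Trace: q0 -> q2 -> q0 -> q2 -> q1 -> q0 -> q2
Final state: q2
Accept states: {q1}

No, rejected (final state q2 is not an accept state)


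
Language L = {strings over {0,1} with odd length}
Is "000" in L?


length = 3; 3 mod 2 = 1

Yes, "000" is in L


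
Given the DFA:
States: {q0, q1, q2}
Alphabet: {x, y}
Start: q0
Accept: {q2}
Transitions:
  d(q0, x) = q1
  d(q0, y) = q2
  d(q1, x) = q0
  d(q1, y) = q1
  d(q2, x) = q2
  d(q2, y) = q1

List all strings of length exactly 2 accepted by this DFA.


All strings of length 2: 4 total
Accepted: 1

"yx"


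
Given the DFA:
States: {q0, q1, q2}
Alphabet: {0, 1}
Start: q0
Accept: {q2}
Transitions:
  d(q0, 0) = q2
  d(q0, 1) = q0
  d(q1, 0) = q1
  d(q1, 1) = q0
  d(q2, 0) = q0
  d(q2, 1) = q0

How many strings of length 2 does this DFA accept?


Enumerating all length-2 strings:
  "00" -> q0 [reject]
  "01" -> q0 [reject]
  "10" -> q2 [accept]
  "11" -> q0 [reject]

1 out of 4


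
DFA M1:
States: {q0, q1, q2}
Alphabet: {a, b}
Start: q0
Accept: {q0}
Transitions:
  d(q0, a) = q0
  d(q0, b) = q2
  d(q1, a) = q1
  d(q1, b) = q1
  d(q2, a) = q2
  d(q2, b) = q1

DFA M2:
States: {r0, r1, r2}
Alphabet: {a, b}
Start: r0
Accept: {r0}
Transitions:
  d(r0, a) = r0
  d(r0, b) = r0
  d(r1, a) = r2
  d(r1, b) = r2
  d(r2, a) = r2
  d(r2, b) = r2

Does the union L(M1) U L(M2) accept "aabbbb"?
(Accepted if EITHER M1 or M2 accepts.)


M1: final=q1 accepted=False
M2: final=r0 accepted=True

Yes, union accepts


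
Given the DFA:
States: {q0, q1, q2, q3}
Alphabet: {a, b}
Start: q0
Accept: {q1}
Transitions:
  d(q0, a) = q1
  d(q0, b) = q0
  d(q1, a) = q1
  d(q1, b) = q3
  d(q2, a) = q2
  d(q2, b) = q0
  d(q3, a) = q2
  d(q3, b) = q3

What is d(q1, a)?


Looking up transition d(q1, a)

q1


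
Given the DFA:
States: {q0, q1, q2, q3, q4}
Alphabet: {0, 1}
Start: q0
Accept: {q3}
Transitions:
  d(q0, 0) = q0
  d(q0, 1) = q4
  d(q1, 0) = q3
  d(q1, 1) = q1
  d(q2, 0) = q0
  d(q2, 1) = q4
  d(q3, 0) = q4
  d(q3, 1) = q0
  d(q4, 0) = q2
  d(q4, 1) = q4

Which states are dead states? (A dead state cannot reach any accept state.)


Forward reachability from each state:
  q0 -> reaches {q0, q2, q4}, no accept state (dead)
  q1 -> reaches accept state q3 (live)
  q2 -> reaches {q0, q2, q4}, no accept state (dead)
  q3 -> reaches accept state q3 (live)
  q4 -> reaches {q0, q2, q4}, no accept state (dead)

{q0, q2, q4}


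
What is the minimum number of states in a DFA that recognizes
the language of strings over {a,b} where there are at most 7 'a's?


States: count = 0, 1, ..., 7 (all accepting; 8 states), plus a dead state for count > 7.
Total: 8 + 1 = 9.

9


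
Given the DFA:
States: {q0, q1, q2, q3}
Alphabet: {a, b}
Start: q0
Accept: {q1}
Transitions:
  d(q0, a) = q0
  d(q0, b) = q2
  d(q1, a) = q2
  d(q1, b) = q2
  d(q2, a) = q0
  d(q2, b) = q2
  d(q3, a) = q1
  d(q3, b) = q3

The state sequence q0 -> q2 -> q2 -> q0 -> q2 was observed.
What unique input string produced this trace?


Trace back each transition to find the symbol:
  q0 --[b]--> q2
  q2 --[b]--> q2
  q2 --[a]--> q0
  q0 --[b]--> q2

"bbab"


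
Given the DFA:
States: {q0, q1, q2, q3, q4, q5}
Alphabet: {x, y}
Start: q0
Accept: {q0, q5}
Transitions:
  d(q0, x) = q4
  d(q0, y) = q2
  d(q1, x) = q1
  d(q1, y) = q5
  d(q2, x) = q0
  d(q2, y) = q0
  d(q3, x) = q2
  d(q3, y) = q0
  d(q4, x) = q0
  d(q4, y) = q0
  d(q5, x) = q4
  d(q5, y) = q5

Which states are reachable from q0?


BFS from q0:
  layer 0: {q0}
  layer 1: {q2, q4}

{q0, q2, q4}


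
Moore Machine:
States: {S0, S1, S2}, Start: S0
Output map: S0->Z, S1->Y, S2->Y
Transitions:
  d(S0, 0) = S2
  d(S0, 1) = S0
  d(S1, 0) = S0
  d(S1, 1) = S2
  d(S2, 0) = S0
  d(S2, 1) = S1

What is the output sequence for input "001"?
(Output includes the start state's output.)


Start: S0 (output Z)
  --0--> S2 (output Y)
  --0--> S0 (output Z)
  --1--> S0 (output Z)

"ZYZZ"


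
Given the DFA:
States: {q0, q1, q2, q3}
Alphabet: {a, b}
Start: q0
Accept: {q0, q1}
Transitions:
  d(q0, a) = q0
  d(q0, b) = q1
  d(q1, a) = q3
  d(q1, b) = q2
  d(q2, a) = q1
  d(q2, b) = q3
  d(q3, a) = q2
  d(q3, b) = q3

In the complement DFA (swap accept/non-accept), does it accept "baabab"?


Trace: q0 -> q1 -> q3 -> q2 -> q3 -> q2 -> q3
Final: q3
Original accept: {q0, q1}
Complement: q3 is not in original accept

Yes, complement accepts (original rejects)


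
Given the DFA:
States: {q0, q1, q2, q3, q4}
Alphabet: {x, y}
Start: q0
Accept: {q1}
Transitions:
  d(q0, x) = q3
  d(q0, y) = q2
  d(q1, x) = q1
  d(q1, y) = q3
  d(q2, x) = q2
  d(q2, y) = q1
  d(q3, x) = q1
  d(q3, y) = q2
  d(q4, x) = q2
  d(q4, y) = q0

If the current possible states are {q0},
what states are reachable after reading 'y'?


Apply transition on 'y' from each current state:
  d(q0, y) = q2

{q2}


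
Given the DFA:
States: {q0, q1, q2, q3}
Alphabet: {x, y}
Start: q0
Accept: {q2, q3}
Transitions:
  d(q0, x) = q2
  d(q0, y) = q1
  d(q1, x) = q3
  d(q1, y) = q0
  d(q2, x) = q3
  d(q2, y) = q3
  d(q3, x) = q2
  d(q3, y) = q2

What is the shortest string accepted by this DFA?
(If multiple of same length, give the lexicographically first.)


BFS by string length (lex-first path to each state shown):
  len 0: q0<-""
  len 1: q1<-"y", q2<-"x"
Found accept state at length 1.

"x"


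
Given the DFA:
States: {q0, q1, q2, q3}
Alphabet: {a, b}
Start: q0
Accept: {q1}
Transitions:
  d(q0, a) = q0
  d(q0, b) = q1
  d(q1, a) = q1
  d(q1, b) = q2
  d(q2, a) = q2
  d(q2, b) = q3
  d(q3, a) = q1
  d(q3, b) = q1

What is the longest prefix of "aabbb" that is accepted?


Run the DFA, marking each prefix where the state is accepting:
  "" -> q0 [reject]
  "a" -> q0 [reject]
  "aa" -> q0 [reject]
  "aab" -> q1 [accept]
  "aabb" -> q2 [reject]
  "aabbb" -> q3 [reject]

"aab"


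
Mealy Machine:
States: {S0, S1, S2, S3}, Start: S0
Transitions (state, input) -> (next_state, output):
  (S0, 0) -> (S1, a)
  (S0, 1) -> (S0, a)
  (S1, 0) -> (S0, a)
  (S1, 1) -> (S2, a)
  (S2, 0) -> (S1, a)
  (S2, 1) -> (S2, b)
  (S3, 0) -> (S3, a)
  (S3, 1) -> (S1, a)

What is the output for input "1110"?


Step-by-step:
  (S0, 1) -> (S0, a)
  (S0, 1) -> (S0, a)
  (S0, 1) -> (S0, a)
  (S0, 0) -> (S1, a)

"aaaa"


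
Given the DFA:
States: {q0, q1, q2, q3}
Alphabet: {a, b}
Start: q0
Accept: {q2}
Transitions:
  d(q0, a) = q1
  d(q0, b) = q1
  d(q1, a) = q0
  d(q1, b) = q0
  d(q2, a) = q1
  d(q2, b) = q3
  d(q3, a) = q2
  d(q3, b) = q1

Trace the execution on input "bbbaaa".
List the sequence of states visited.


Input: bbbaaa
d(q0, b) = q1
d(q1, b) = q0
d(q0, b) = q1
d(q1, a) = q0
d(q0, a) = q1
d(q1, a) = q0


q0 -> q1 -> q0 -> q1 -> q0 -> q1 -> q0


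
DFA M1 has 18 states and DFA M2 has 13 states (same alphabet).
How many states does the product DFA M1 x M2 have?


Product construction pairs every M1 state with every M2 state.
18 * 13 = 234

234


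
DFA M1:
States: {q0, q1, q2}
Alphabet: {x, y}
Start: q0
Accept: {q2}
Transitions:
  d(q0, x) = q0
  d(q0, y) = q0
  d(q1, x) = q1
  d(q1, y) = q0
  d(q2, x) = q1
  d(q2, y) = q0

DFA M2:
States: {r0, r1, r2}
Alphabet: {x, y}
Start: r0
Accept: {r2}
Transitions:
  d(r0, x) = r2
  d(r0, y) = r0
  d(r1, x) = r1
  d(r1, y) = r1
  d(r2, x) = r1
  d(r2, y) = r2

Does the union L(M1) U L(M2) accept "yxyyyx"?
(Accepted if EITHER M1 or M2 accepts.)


M1: final=q0 accepted=False
M2: final=r1 accepted=False

No, union rejects (neither accepts)


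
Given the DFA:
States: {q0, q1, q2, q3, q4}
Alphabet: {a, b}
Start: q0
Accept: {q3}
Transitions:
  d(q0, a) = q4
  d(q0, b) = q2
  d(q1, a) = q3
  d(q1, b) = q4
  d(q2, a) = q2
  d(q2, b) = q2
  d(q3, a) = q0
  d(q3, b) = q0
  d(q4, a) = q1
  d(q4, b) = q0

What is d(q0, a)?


Looking up transition d(q0, a)

q4


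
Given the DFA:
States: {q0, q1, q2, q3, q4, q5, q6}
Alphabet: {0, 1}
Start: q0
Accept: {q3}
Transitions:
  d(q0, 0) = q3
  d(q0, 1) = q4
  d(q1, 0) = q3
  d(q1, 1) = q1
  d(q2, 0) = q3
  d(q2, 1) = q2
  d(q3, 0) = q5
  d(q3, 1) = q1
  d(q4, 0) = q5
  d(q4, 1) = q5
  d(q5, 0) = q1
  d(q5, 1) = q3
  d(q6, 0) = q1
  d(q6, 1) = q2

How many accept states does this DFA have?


Accept states listed: {q3}
Counting: q3(1)

1


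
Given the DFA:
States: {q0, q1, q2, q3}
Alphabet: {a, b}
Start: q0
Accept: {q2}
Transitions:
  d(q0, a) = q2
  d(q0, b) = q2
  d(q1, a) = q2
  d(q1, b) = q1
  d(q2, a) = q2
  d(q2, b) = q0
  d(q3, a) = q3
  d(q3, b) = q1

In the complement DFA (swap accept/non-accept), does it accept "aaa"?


Trace: q0 -> q2 -> q2 -> q2
Final: q2
Original accept: {q2}
Complement: q2 is in original accept

No, complement rejects (original accepts)


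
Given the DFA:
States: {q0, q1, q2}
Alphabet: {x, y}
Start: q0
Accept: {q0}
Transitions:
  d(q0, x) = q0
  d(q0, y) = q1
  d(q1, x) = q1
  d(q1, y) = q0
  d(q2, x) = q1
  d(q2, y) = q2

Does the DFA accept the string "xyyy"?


Trace: q0 -> q0 -> q1 -> q0 -> q1
Final state: q1
Accept states: {q0}

No, rejected (final state q1 is not an accept state)


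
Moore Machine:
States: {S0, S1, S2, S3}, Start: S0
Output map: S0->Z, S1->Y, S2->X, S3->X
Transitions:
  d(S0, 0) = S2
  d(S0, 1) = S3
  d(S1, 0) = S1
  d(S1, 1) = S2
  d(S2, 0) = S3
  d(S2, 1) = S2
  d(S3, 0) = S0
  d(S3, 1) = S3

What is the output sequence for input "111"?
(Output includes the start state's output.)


Start: S0 (output Z)
  --1--> S3 (output X)
  --1--> S3 (output X)
  --1--> S3 (output X)

"ZXXX"


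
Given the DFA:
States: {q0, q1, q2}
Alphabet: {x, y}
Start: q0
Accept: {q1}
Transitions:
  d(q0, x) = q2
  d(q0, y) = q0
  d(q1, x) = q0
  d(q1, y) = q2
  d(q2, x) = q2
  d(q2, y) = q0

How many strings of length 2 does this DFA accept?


Enumerating all length-2 strings:
  "xx" -> q2 [reject]
  "xy" -> q0 [reject]
  "yx" -> q2 [reject]
  "yy" -> q0 [reject]

0 out of 4


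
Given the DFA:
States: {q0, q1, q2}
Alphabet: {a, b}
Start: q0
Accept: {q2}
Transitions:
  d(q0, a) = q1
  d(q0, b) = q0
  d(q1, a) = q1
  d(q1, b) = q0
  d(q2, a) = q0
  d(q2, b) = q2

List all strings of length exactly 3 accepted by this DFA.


All strings of length 3: 8 total
Accepted: 0

None
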